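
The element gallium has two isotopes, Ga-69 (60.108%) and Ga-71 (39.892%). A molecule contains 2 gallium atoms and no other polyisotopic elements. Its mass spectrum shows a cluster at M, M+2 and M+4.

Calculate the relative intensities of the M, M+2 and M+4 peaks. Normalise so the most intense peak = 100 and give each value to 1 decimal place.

The 2 Ga atoms are independent, so intensities follow the terms of (0.60108 + 0.39892)^2.
P(M) = 0.60108^2 = 0.361297
P(M+2) = 2 × 0.60108^1 × 0.39892^1 = 0.479566
P(M+4) = 0.39892^2 = 0.159137
The M+2 peak is largest (0.479566); scaling to 100 gives 75.3 : 100.0 : 33.2.

75.3 : 100.0 : 33.2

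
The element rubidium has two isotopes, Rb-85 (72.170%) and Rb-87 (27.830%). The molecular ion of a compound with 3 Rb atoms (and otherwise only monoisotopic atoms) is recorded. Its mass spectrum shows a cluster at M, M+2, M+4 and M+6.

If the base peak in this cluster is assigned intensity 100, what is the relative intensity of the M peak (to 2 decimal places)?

86.44

(0.72170 + 0.27830)^3 gives M 0.3759, M+2 0.4349, M+4 0.1677, M+6 0.0216; the largest is M+2.
P(M+2) = C(3,1) × 0.72170^2 × 0.27830^1 = 3 × 0.52085089 × 0.2783 = 0.434858 (base)
P(M) = C(3,0) × 0.72170^3 × 0.27830^0 = 1 × 0.37589809 × 1.0000 = 0.375898
Relative intensity = 0.375898 / 0.434858 × 100 = 86.44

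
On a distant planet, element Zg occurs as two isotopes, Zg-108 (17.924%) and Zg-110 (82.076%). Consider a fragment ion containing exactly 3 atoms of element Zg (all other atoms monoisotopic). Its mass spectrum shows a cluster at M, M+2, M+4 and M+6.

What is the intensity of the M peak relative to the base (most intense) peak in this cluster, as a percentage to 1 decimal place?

Term probabilities: M 0.0058, M+2 0.0791, M+4 0.3622, M+6 0.5529. Base peak = M+6.
P(M+6) = C(3,3) × 0.17924^0 × 0.82076^3 = 1 × 1.0000 × 0.55290249 = 0.552902 (base)
P(M) = C(3,0) × 0.17924^3 × 0.82076^0 = 1 × 0.00575844 × 1.0000 = 0.005758
Relative intensity = 0.005758 / 0.552902 × 100 = 1.0

1.0%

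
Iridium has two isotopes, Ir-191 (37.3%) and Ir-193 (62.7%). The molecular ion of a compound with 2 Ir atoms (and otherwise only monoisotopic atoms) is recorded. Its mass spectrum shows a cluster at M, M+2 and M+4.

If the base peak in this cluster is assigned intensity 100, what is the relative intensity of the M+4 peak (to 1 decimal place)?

84.0

(0.373 + 0.627)^2 gives M 0.1391, M+2 0.4677, M+4 0.3931; the largest is M+2.
P(M+2) = C(2,1) × 0.373^1 × 0.627^1 = 2 × 0.3730 × 0.6270 = 0.467742 (base)
P(M+4) = C(2,2) × 0.373^0 × 0.627^2 = 1 × 1.0000 × 0.393129 = 0.393129
Relative intensity = 0.393129 / 0.467742 × 100 = 84.0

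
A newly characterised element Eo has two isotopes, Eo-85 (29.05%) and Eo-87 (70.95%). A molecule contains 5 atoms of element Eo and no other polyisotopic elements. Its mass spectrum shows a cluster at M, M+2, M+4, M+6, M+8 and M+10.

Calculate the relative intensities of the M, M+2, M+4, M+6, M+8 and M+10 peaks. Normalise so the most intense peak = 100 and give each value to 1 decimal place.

Each Eo atom is independently Eo-85 (p = 0.2905) or Eo-87 (q = 0.7095); the cluster is the binomial expansion (p + q)^5.
P(M) = 0.2905^5 = 0.002069
P(M+2) = 5 × 0.2905^4 × 0.7095^1 = 0.025264
P(M+4) = 10 × 0.2905^3 × 0.7095^2 = 0.123408
P(M+6) = 10 × 0.2905^2 × 0.7095^3 = 0.301404
P(M+8) = 5 × 0.2905^1 × 0.7095^4 = 0.368066
P(M+10) = 0.7095^5 = 0.179789
The M+8 peak is largest (0.368066); scaling to 100 gives 0.6 : 6.9 : 33.5 : 81.9 : 100.0 : 48.8.

0.6 : 6.9 : 33.5 : 81.9 : 100.0 : 48.8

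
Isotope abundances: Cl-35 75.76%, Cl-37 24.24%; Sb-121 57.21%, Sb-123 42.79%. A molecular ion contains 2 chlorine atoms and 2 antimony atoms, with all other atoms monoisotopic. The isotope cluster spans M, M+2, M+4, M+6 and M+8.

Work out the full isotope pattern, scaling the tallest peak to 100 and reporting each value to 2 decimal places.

46.82 : 100.00 : 75.80 : 23.93 : 2.68

Chlorine pattern (n=2): 0.57395776 : 0.36728448 : 0.05875776
Antimony pattern (n=2): 0.32729841 : 0.48960318 : 0.18309841
Convolve the two distributions (both contribute in 2-u steps):
  M: 0.57395776×0.32729841 = 0.187855
  M+2: 0.57395776×0.48960318 + 0.36728448×0.32729841 = 0.401223
  M+4: 0.57395776×0.18309841 + 0.36728448×0.48960318 + 0.05875776×0.32729841 = 0.304146
  M+6: 0.36728448×0.18309841 + 0.05875776×0.48960318 = 0.096017
  M+8: 0.05875776×0.18309841 = 0.010758
Scale to base peak (0.401223) = 100: 46.82 : 100.00 : 75.80 : 23.93 : 2.68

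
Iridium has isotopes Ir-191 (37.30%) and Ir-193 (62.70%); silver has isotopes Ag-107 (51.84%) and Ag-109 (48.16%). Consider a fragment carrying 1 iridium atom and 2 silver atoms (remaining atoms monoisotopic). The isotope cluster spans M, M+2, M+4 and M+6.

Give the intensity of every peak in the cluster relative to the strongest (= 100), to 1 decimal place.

Iridium pattern (n=1): 0.3730 : 0.6270
Silver pattern (n=2): 0.26873856 : 0.49932288 : 0.23193856
Convolve the two distributions (both contribute in 2-u steps):
  M: 0.3730×0.26873856 = 0.100239
  M+2: 0.3730×0.49932288 + 0.6270×0.26873856 = 0.354747
  M+4: 0.3730×0.23193856 + 0.6270×0.49932288 = 0.399589
  M+6: 0.6270×0.23193856 = 0.145425
Scale to base peak (0.399589) = 100: 25.1 : 88.8 : 100.0 : 36.4

25.1 : 88.8 : 100.0 : 36.4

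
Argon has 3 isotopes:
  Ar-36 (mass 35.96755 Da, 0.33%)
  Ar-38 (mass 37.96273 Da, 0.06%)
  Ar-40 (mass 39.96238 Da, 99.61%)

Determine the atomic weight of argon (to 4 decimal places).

39.9480 Da

The abundance-weighted mean is 0.0033 × 35.96755 + 0.0006 × 37.96273 + 0.9961 × 39.96238
= 0.118693 + 0.022778 + 39.806527 = 39.947998 Da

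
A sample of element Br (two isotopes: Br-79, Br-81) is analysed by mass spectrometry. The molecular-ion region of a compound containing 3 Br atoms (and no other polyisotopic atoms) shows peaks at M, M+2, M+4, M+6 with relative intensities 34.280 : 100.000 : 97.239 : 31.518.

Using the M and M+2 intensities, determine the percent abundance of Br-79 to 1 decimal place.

Let p = fractional abundance of Br-79. I(M+2)/I(M) = [C(3,1)·p^2·(1−p)] / p^3 = 3·(1−p)/p = 100.000/34.280 = 2.9172
(1−p)/p = 2.9172/3 = 0.9724  ⇒  p = 1/(1 + 0.9724) = 0.5070
Br-79: 50.7%, Br-81: 49.3%.

50.7%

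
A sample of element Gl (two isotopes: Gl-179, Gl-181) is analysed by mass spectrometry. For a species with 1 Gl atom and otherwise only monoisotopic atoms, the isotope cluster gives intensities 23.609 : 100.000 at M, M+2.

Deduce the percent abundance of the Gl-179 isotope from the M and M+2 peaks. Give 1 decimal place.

19.1%

Write p for the Gl-179 fraction. I(M+2)/I(M) = [C(1,1)·p^0·(1−p)] / p^1 = 1·(1−p)/p = 100.000/23.609 = 4.2357
(1−p)/p = 4.2357/1 = 4.2357  ⇒  p = 1/(1 + 4.2357) = 0.1910
Gl-179: 19.1%, Gl-181: 80.9%.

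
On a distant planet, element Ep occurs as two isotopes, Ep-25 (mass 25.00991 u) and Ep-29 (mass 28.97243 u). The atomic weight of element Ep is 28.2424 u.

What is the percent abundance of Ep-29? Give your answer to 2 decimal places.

Let x be the fractional abundance of Ep-25; then Ep-29 has abundance 1 − x.
25.00991·x + 28.97243·(1 − x) = 28.2424
(25.00991 − 28.97243)·x = 28.2424 − 28.97243
x = -0.73003 / -3.96252 = 0.18423 → 18.42% Ep-25, 81.58% Ep-29.

81.58%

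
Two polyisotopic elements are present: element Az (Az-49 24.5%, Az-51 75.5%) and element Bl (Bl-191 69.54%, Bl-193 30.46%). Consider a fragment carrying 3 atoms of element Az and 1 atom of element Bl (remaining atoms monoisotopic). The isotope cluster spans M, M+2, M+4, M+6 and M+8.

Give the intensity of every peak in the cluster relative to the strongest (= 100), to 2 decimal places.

2.40 : 23.20 : 77.95 : 100.00 : 30.71

Element Az pattern (n=3): 0.01470612 : 0.13595662 : 0.41896838 : 0.43036887
Element Bl pattern (n=1): 0.6954 : 0.3046
Convolve the two distributions (both contribute in 2-u steps):
  M: 0.01470612×0.6954 = 0.010227
  M+2: 0.01470612×0.3046 + 0.13595662×0.6954 = 0.099024
  M+4: 0.13595662×0.3046 + 0.41896838×0.6954 = 0.332763
  M+6: 0.41896838×0.3046 + 0.43036887×0.6954 = 0.426896
  M+8: 0.43036887×0.3046 = 0.131090
Scale to base peak (0.426896) = 100: 2.40 : 23.20 : 77.95 : 100.00 : 30.71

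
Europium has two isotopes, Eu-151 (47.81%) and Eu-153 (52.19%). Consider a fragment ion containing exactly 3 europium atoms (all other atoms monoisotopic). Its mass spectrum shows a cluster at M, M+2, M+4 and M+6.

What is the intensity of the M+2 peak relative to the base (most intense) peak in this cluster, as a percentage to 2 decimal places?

(0.4781 + 0.5219)^3 gives M 0.1093, M+2 0.3579, M+4 0.3907, M+6 0.1422; the largest is M+4.
P(M+4) = C(3,2) × 0.4781^1 × 0.5219^2 = 3 × 0.4781 × 0.27237961 = 0.390674 (base)
P(M+2) = C(3,1) × 0.4781^2 × 0.5219^1 = 3 × 0.22857961 × 0.5219 = 0.357887
Relative intensity = 0.357887 / 0.390674 × 100 = 91.61

91.61%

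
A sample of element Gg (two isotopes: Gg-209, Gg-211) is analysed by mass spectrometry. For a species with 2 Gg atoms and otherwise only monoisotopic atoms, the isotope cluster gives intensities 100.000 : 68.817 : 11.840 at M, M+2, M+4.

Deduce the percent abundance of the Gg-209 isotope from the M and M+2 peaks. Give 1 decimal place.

Let p = fractional abundance of Gg-209. I(M+2)/I(M) = [C(2,1)·p^1·(1−p)] / p^2 = 2·(1−p)/p = 68.817/100.000 = 0.6882
(1−p)/p = 0.6882/2 = 0.3441  ⇒  p = 1/(1 + 0.3441) = 0.7440
Gg-209: 74.4%, Gg-211: 25.6%.

74.4%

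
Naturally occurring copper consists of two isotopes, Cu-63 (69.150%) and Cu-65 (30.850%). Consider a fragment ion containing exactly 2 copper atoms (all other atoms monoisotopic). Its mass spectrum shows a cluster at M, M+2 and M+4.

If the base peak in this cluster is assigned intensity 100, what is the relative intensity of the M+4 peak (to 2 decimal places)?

(0.69150 + 0.30850)^2 gives M 0.4782, M+2 0.4267, M+4 0.0952; the largest is M.
P(M) = C(2,0) × 0.69150^2 × 0.30850^0 = 1 × 0.47817225 × 1.0000 = 0.478172 (base)
P(M+4) = C(2,2) × 0.69150^0 × 0.30850^2 = 1 × 1.0000 × 0.09517225 = 0.095172
Relative intensity = 0.095172 / 0.478172 × 100 = 19.90

19.90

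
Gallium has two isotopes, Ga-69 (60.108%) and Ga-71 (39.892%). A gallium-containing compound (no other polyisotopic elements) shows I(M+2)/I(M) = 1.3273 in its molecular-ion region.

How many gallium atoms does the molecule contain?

2

With n Ga atoms, P(M+2)/P(M) = C(n,1)·p^(n−1)q / p^n = n·q/p = n · 0.39892/0.60108.
n = 1.3273 × 0.60108/0.39892 = 2.00 ≈ 2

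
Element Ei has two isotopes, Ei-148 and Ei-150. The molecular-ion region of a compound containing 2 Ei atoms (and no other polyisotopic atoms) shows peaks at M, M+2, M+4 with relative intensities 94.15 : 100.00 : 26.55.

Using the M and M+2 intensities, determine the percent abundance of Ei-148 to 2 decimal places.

65.31%

If p is the fraction of Ei that is Ei-148, then I(M+2)/I(M) = [C(2,1)·p^1·(1−p)] / p^2 = 2·(1−p)/p = 100.00/94.15 = 1.0621
(1−p)/p = 1.0621/2 = 0.5311  ⇒  p = 1/(1 + 0.5311) = 0.6531
Ei-148: 65.31%, Ei-150: 34.69%.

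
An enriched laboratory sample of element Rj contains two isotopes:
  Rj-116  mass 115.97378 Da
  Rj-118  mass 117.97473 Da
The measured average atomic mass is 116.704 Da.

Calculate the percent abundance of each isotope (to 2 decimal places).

With x = fraction of Rj-116 (so Rj-118 is 1 − x):
115.97378·x + 117.97473·(1 − x) = 116.704
(115.97378 − 117.97473)·x = 116.704 − 117.97473
x = -1.27073 / -2.00095 = 0.63506 → 63.51% Rj-116, 36.49% Rj-118.

Rj-116: 63.51%, Rj-118: 36.49%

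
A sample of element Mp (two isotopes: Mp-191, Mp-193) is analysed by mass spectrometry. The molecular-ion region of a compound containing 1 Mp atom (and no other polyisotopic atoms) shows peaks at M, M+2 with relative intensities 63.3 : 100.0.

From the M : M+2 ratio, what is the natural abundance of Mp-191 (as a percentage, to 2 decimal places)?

Write p for the Mp-191 fraction. I(M+2)/I(M) = [C(1,1)·p^0·(1−p)] / p^1 = 1·(1−p)/p = 100.0/63.3 = 1.5798
(1−p)/p = 1.5798/1 = 1.5798  ⇒  p = 1/(1 + 1.5798) = 0.3876
Mp-191: 38.76%, Mp-193: 61.24%.

38.76%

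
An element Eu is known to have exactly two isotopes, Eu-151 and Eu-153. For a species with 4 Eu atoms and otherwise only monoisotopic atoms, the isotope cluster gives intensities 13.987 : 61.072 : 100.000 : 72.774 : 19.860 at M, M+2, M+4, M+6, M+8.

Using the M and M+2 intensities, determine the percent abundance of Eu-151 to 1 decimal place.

Let p = fractional abundance of Eu-151. I(M+2)/I(M) = [C(4,1)·p^3·(1−p)] / p^4 = 4·(1−p)/p = 61.072/13.987 = 4.3663
(1−p)/p = 4.3663/4 = 1.0916  ⇒  p = 1/(1 + 1.0916) = 0.4781
Eu-151: 47.8%, Eu-153: 52.2%.

47.8%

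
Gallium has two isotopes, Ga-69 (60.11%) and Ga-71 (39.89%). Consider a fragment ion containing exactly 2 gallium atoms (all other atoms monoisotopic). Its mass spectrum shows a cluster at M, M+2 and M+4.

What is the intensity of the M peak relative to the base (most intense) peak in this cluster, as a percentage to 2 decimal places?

75.34%

(0.6011 + 0.3989)^2 gives M 0.3613, M+2 0.4796, M+4 0.1591; the largest is M+2.
P(M+2) = C(2,1) × 0.6011^1 × 0.3989^1 = 2 × 0.6011 × 0.3989 = 0.479558 (base)
P(M) = C(2,0) × 0.6011^2 × 0.3989^0 = 1 × 0.36132121 × 1.0000 = 0.361321
Relative intensity = 0.361321 / 0.479558 × 100 = 75.34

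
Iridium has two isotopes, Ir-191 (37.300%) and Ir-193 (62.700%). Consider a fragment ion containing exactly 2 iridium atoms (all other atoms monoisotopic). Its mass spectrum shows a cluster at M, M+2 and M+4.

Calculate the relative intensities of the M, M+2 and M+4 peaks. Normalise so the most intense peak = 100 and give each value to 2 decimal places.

29.74 : 100.00 : 84.05

Expanding (0.37300 + 0.62700)^2:
P(M) = 0.37300^2 = 0.139129
P(M+2) = 2 × 0.37300^1 × 0.62700^1 = 0.467742
P(M+4) = 0.62700^2 = 0.393129
The M+2 peak is largest (0.467742); scaling to 100 gives 29.74 : 100.00 : 84.05.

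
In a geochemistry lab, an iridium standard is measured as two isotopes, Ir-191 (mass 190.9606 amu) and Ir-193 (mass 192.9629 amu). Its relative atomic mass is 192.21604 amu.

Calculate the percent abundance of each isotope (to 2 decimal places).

Ir-191: 37.30%, Ir-193: 62.70%

Let x be the fractional abundance of Ir-191; then Ir-193 has abundance 1 − x.
190.9606·x + 192.9629·(1 − x) = 192.21604
(190.9606 − 192.9629)·x = 192.21604 − 192.9629
x = -0.74686 / -2.0023 = 0.37300 → 37.30% Ir-191, 62.70% Ir-193.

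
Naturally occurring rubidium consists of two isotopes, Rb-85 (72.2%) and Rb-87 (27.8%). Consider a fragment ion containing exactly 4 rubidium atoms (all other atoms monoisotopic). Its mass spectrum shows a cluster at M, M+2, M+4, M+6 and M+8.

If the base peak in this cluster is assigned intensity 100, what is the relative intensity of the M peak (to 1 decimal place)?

64.9

Term probabilities: M 0.2717, M+2 0.4185, M+4 0.2417, M+6 0.0620, M+8 0.0060. Base peak = M+2.
P(M+2) = C(4,1) × 0.722^3 × 0.278^1 = 4 × 0.37636705 × 0.2780 = 0.418520 (base)
P(M) = C(4,0) × 0.722^4 × 0.278^0 = 1 × 0.27173701 × 1.0000 = 0.271737
Relative intensity = 0.271737 / 0.418520 × 100 = 64.9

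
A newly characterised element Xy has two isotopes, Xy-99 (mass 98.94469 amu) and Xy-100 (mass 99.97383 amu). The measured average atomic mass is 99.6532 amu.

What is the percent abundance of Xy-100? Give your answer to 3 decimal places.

Let x be the fractional abundance of Xy-99; then Xy-100 has abundance 1 − x.
98.94469·x + 99.97383·(1 − x) = 99.6532
(98.94469 − 99.97383)·x = 99.6532 − 99.97383
x = -0.32063 / -1.02914 = 0.31155 → 31.155% Xy-99, 68.845% Xy-100.

68.845%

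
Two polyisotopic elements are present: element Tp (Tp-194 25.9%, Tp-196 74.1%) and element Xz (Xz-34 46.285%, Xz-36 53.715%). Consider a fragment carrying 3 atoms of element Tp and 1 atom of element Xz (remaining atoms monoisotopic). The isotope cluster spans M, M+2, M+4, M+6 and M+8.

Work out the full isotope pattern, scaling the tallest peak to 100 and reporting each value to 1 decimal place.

1.9 : 18.8 : 66.5 : 100.0 : 52.3

Element Tp pattern (n=3): 0.01737398 : 0.14912106 : 0.42663594 : 0.40686902
Element Xz pattern (n=1): 0.46285 : 0.53715
Convolve the two distributions (both contribute in 2-u steps):
  M: 0.01737398×0.46285 = 0.008042
  M+2: 0.01737398×0.53715 + 0.14912106×0.46285 = 0.078353
  M+4: 0.14912106×0.53715 + 0.42663594×0.46285 = 0.277569
  M+6: 0.42663594×0.53715 + 0.40686902×0.46285 = 0.417487
  M+8: 0.40686902×0.53715 = 0.218550
Scale to base peak (0.417487) = 100: 1.9 : 18.8 : 66.5 : 100.0 : 52.3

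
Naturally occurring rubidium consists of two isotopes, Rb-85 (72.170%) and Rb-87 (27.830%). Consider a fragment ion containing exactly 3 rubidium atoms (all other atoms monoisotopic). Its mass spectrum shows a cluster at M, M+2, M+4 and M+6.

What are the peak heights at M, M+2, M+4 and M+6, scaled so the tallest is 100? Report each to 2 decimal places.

The 3 Rb atoms are independent, so intensities follow the terms of (0.72170 + 0.27830)^3.
P(M) = 0.72170^3 = 0.375898
P(M+2) = 3 × 0.72170^2 × 0.27830^1 = 0.434858
P(M+4) = 3 × 0.72170^1 × 0.27830^2 = 0.167689
P(M+6) = 0.27830^3 = 0.021555
The M+2 peak is largest (0.434858); scaling to 100 gives 86.44 : 100.00 : 38.56 : 4.96.

86.44 : 100.00 : 38.56 : 4.96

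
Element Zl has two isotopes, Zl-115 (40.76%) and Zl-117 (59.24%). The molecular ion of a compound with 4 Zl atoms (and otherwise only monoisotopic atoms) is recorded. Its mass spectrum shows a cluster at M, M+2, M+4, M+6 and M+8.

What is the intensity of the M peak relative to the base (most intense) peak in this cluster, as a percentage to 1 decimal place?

Term probabilities: M 0.0276, M+2 0.1605, M+4 0.3498, M+6 0.3390, M+8 0.1232. Base peak = M+4.
P(M+4) = C(4,2) × 0.4076^2 × 0.5924^2 = 6 × 0.16613776 × 0.35093776 = 0.349824 (base)
P(M) = C(4,0) × 0.4076^4 × 0.5924^0 = 1 × 0.02760176 × 1.0000 = 0.027602
Relative intensity = 0.027602 / 0.349824 × 100 = 7.9

7.9%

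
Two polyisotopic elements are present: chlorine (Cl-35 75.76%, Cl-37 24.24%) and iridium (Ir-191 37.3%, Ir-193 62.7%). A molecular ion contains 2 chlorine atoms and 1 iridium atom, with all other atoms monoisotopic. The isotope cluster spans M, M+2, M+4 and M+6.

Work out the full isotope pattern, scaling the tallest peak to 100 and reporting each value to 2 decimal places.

43.09 : 100.00 : 50.76 : 7.41

Chlorine pattern (n=2): 0.57395776 : 0.36728448 : 0.05875776
Iridium pattern (n=1): 0.3730 : 0.6270
Convolve the two distributions (both contribute in 2-u steps):
  M: 0.57395776×0.3730 = 0.214086
  M+2: 0.57395776×0.6270 + 0.36728448×0.3730 = 0.496869
  M+4: 0.36728448×0.6270 + 0.05875776×0.3730 = 0.252204
  M+6: 0.05875776×0.6270 = 0.036841
Scale to base peak (0.496869) = 100: 43.09 : 100.00 : 50.76 : 7.41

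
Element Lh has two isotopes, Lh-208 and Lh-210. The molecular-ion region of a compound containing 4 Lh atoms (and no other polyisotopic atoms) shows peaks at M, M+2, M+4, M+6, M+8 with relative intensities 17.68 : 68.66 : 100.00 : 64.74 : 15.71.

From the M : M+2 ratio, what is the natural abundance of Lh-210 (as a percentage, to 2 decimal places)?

49.26%

Let p = fractional abundance of Lh-208. I(M+2)/I(M) = [C(4,1)·p^3·(1−p)] / p^4 = 4·(1−p)/p = 68.66/17.68 = 3.8835
(1−p)/p = 3.8835/4 = 0.9709  ⇒  p = 1/(1 + 0.9709) = 0.5074
Lh-208: 50.74%, Lh-210: 49.26%.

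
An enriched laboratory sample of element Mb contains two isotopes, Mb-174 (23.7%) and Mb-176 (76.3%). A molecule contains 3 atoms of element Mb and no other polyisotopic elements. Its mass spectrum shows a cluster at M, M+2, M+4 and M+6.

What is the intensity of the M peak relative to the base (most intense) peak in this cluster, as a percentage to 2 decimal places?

3.00%

Term probabilities: M 0.0133, M+2 0.1286, M+4 0.4139, M+6 0.4442. Base peak = M+6.
P(M+6) = C(3,3) × 0.237^0 × 0.763^3 = 1 × 1.0000 × 0.44419495 = 0.444195 (base)
P(M) = C(3,0) × 0.237^3 × 0.763^0 = 1 × 0.01331205 × 1.0000 = 0.013312
Relative intensity = 0.013312 / 0.444195 × 100 = 3.00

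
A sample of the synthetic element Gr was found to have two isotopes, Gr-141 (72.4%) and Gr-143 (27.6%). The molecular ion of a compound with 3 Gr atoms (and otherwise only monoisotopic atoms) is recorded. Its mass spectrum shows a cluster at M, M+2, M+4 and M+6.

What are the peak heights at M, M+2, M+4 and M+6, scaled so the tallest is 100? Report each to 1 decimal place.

Expanding (0.724 + 0.276)^3:
P(M) = 0.724^3 = 0.379503
P(M+2) = 3 × 0.724^2 × 0.276^1 = 0.434018
P(M+4) = 3 × 0.724^1 × 0.276^2 = 0.165454
P(M+6) = 0.276^3 = 0.021025
The M+2 peak is largest (0.434018); scaling to 100 gives 87.4 : 100.0 : 38.1 : 4.8.

87.4 : 100.0 : 38.1 : 4.8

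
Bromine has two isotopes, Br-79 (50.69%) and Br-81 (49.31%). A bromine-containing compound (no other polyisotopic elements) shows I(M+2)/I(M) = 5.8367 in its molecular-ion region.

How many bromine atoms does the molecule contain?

6

With n Br atoms, P(M+2)/P(M) = C(n,1)·p^(n−1)q / p^n = n·q/p = n · 0.4931/0.5069.
n = 5.8367 × 0.5069/0.4931 = 6.00 ≈ 6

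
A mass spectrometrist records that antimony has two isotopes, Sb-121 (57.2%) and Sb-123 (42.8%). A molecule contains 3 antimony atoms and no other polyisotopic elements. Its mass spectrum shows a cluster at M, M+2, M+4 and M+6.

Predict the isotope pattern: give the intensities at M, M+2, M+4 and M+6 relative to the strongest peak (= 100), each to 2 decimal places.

44.55 : 100.00 : 74.83 : 18.66

Expanding (0.572 + 0.428)^3:
P(M) = 0.572^3 = 0.187149
P(M+2) = 3 × 0.572^2 × 0.428^1 = 0.420104
P(M+4) = 3 × 0.572^1 × 0.428^2 = 0.314344
P(M+6) = 0.428^3 = 0.078403
The M+2 peak is largest (0.420104); scaling to 100 gives 44.55 : 100.00 : 74.83 : 18.66.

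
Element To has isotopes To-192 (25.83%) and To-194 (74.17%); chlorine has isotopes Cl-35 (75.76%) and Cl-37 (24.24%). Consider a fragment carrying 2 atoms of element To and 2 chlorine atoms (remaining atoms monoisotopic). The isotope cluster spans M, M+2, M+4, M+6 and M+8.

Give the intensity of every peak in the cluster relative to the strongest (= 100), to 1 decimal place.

Element To pattern (n=2): 0.06671889 : 0.38316222 : 0.55011889
Chlorine pattern (n=2): 0.57395776 : 0.36728448 : 0.05875776
Convolve the two distributions (both contribute in 2-u steps):
  M: 0.06671889×0.57395776 = 0.038294
  M+2: 0.06671889×0.36728448 + 0.38316222×0.57395776 = 0.244424
  M+4: 0.06671889×0.05875776 + 0.38316222×0.36728448 + 0.55011889×0.57395776 = 0.460395
  M+6: 0.38316222×0.05875776 + 0.55011889×0.36728448 = 0.224564
  M+8: 0.55011889×0.05875776 = 0.032324
Scale to base peak (0.460395) = 100: 8.3 : 53.1 : 100.0 : 48.8 : 7.0

8.3 : 53.1 : 100.0 : 48.8 : 7.0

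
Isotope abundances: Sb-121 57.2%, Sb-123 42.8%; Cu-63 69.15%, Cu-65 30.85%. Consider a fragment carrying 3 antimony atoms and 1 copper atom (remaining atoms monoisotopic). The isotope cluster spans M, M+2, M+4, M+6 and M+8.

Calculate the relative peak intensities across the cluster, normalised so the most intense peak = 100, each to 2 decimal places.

37.16 : 100.00 : 99.64 : 43.42 : 6.95

Antimony pattern (n=3): 0.18714925 : 0.42010426 : 0.31434374 : 0.07840275
Copper pattern (n=1): 0.6915 : 0.3085
Convolve the two distributions (both contribute in 2-u steps):
  M: 0.18714925×0.6915 = 0.129414
  M+2: 0.18714925×0.3085 + 0.42010426×0.6915 = 0.348238
  M+4: 0.42010426×0.3085 + 0.31434374×0.6915 = 0.346971
  M+6: 0.31434374×0.3085 + 0.07840275×0.6915 = 0.151191
  M+8: 0.07840275×0.3085 = 0.024187
Scale to base peak (0.348238) = 100: 37.16 : 100.00 : 99.64 : 43.42 : 6.95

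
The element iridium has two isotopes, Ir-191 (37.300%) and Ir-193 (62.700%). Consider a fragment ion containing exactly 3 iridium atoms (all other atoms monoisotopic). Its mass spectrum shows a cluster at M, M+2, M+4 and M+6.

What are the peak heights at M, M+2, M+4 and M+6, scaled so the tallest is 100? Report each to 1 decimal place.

Expanding (0.37300 + 0.62700)^3:
P(M) = 0.37300^3 = 0.051895
P(M+2) = 3 × 0.37300^2 × 0.62700^1 = 0.261702
P(M+4) = 3 × 0.37300^1 × 0.62700^2 = 0.439911
P(M+6) = 0.62700^3 = 0.246492
The M+4 peak is largest (0.439911); scaling to 100 gives 11.8 : 59.5 : 100.0 : 56.0.

11.8 : 59.5 : 100.0 : 56.0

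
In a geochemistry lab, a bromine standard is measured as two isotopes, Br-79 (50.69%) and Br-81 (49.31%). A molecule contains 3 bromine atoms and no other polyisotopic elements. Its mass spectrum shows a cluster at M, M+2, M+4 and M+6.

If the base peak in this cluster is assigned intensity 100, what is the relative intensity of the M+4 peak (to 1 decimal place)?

Term probabilities: M 0.1302, M+2 0.3801, M+4 0.3698, M+6 0.1199. Base peak = M+2.
P(M+2) = C(3,1) × 0.5069^2 × 0.4931^1 = 3 × 0.25694761 × 0.4931 = 0.380103 (base)
P(M+4) = C(3,2) × 0.5069^1 × 0.4931^2 = 3 × 0.5069 × 0.24314761 = 0.369755
Relative intensity = 0.369755 / 0.380103 × 100 = 97.3

97.3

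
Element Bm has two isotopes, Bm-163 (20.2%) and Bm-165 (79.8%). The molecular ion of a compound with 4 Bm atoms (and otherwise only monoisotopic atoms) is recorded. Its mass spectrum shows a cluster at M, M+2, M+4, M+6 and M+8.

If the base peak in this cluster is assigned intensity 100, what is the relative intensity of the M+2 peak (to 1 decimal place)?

Binomial terms of (0.202 + 0.798)^4: M 0.0017, M+2 0.0263, M+4 0.1559, M+6 0.4106, M+8 0.4055 → M+6 is the base peak.
P(M+6) = C(4,3) × 0.202^1 × 0.798^3 = 4 × 0.2020 × 0.50816959 = 0.410601 (base)
P(M+2) = C(4,1) × 0.202^3 × 0.798^1 = 4 × 0.00824241 × 0.7980 = 0.026310
Relative intensity = 0.026310 / 0.410601 × 100 = 6.4

6.4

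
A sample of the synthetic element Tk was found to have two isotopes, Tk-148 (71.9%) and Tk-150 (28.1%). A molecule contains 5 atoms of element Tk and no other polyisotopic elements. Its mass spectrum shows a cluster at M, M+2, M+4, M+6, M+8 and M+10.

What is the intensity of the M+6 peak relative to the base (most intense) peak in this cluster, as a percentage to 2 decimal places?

(0.719 + 0.281)^5 gives M 0.1922, M+2 0.3755, M+4 0.2935, M+6 0.1147, M+8 0.0224, M+10 0.0018; the largest is M+2.
P(M+2) = C(5,1) × 0.719^4 × 0.281^1 = 5 × 0.26724868 × 0.2810 = 0.375484 (base)
P(M+6) = C(5,3) × 0.719^2 × 0.281^3 = 10 × 0.516961 × 0.02218804 = 0.114704
Relative intensity = 0.114704 / 0.375484 × 100 = 30.55

30.55%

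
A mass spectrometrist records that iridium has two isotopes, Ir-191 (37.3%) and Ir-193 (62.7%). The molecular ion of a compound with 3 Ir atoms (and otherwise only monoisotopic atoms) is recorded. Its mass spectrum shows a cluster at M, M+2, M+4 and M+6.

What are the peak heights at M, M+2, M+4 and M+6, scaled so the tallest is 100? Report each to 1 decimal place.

11.8 : 59.5 : 100.0 : 56.0

The 3 Ir atoms are independent, so intensities follow the terms of (0.373 + 0.627)^3.
P(M) = 0.373^3 = 0.051895
P(M+2) = 3 × 0.373^2 × 0.627^1 = 0.261702
P(M+4) = 3 × 0.373^1 × 0.627^2 = 0.439911
P(M+6) = 0.627^3 = 0.246492
The M+4 peak is largest (0.439911); scaling to 100 gives 11.8 : 59.5 : 100.0 : 56.0.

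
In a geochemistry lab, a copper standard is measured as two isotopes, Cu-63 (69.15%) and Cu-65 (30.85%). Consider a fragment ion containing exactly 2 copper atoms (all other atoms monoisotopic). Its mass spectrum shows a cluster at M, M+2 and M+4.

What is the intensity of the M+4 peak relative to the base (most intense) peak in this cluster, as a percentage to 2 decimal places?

19.90%

Binomial terms of (0.6915 + 0.3085)^2: M 0.4782, M+2 0.4267, M+4 0.0952 → M is the base peak.
P(M) = C(2,0) × 0.6915^2 × 0.3085^0 = 1 × 0.47817225 × 1.0000 = 0.478172 (base)
P(M+4) = C(2,2) × 0.6915^0 × 0.3085^2 = 1 × 1.0000 × 0.09517225 = 0.095172
Relative intensity = 0.095172 / 0.478172 × 100 = 19.90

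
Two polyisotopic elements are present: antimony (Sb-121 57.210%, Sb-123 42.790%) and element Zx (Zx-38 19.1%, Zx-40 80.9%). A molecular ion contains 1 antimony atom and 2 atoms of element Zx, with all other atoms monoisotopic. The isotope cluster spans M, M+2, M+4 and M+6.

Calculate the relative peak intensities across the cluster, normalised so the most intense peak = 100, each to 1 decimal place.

4.1 : 38.0 : 100.0 : 55.3

Antimony pattern (n=1): 0.5721 : 0.4279
Element Zx pattern (n=2): 0.036481 : 0.309038 : 0.654481
Convolve the two distributions (both contribute in 2-u steps):
  M: 0.5721×0.036481 = 0.020871
  M+2: 0.5721×0.309038 + 0.4279×0.036481 = 0.192411
  M+4: 0.5721×0.654481 + 0.4279×0.309038 = 0.506666
  M+6: 0.4279×0.654481 = 0.280052
Scale to base peak (0.506666) = 100: 4.1 : 38.0 : 100.0 : 55.3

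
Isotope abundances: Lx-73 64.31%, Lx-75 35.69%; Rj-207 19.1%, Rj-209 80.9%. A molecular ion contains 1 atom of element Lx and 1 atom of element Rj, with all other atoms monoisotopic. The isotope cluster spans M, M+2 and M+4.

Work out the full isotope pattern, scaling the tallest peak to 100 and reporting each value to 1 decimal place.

Element Lx pattern (n=1): 0.6431 : 0.3569
Element Rj pattern (n=1): 0.1910 : 0.8090
Convolve the two distributions (both contribute in 2-u steps):
  M: 0.6431×0.1910 = 0.122832
  M+2: 0.6431×0.8090 + 0.3569×0.1910 = 0.588436
  M+4: 0.3569×0.8090 = 0.288732
Scale to base peak (0.588436) = 100: 20.9 : 100.0 : 49.1

20.9 : 100.0 : 49.1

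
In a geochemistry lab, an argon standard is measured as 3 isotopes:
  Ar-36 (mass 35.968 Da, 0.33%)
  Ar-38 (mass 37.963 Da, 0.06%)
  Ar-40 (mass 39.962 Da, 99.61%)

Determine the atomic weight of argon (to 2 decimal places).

39.95 Da

The abundance-weighted mean is 0.0033 × 35.968 + 0.0006 × 37.963 + 0.9961 × 39.962
= 0.1187 + 0.0228 + 39.8061 = 39.9476 Da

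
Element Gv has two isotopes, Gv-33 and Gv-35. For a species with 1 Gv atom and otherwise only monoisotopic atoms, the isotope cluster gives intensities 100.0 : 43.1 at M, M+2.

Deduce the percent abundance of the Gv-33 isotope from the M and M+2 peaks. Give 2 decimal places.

Write p for the Gv-33 fraction. I(M+2)/I(M) = [C(1,1)·p^0·(1−p)] / p^1 = 1·(1−p)/p = 43.1/100.0 = 0.4310
(1−p)/p = 0.4310/1 = 0.4310  ⇒  p = 1/(1 + 0.4310) = 0.6988
Gv-33: 69.88%, Gv-35: 30.12%.

69.88%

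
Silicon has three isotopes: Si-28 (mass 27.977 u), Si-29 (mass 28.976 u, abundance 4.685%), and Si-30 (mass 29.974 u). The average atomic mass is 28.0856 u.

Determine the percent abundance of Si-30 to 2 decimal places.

3.09%

The remaining 95.315% is split between Si-28 (fraction x) and Si-30 (fraction 0.95315 − x).
Substituting: 27.977x + 29.974(0.95315 − x) = 26.7280744
(27.977 − 29.974)x = -1.8416437  ⇒  x = 0.92221, y = 0.03094
Si-28: 92.22%, Si-30: 3.09%.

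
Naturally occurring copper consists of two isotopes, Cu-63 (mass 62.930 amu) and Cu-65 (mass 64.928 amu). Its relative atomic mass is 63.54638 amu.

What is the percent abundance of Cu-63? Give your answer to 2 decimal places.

With x = fraction of Cu-63 (so Cu-65 is 1 − x):
62.930·x + 64.928·(1 − x) = 63.54638
(62.930 − 64.928)·x = 63.54638 − 64.928
x = -1.38162 / -1.998 = 0.69150 → 69.15% Cu-63, 30.85% Cu-65.

69.15%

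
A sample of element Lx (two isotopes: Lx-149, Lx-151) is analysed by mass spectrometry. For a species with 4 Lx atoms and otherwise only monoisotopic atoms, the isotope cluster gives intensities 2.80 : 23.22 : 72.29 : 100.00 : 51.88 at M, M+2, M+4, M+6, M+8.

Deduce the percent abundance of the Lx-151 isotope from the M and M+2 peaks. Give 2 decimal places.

67.46%

Write p for the Lx-149 fraction. I(M+2)/I(M) = [C(4,1)·p^3·(1−p)] / p^4 = 4·(1−p)/p = 23.22/2.80 = 8.2929
(1−p)/p = 8.2929/4 = 2.0732  ⇒  p = 1/(1 + 2.0732) = 0.3254
Lx-149: 32.54%, Lx-151: 67.46%.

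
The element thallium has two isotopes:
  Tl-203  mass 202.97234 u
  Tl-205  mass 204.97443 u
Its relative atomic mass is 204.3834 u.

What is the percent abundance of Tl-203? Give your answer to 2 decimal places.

29.52%

Let x be the fractional abundance of Tl-203; then Tl-205 has abundance 1 − x.
202.97234·x + 204.97443·(1 − x) = 204.3834
(202.97234 − 204.97443)·x = 204.3834 − 204.97443
x = -0.59103 / -2.00209 = 0.29521 → 29.52% Tl-203, 70.48% Tl-205.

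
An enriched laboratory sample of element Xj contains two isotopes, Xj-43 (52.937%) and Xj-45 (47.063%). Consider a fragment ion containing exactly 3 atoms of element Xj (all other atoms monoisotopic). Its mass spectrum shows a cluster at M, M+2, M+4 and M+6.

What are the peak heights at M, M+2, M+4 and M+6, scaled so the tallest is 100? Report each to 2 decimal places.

Expanding (0.52937 + 0.47063)^3:
P(M) = 0.52937^3 = 0.148347
P(M+2) = 3 × 0.52937^2 × 0.47063^1 = 0.395658
P(M+4) = 3 × 0.52937^1 × 0.47063^2 = 0.351755
P(M+6) = 0.47063^3 = 0.104241
The M+2 peak is largest (0.395658); scaling to 100 gives 37.49 : 100.00 : 88.90 : 26.35.

37.49 : 100.00 : 88.90 : 26.35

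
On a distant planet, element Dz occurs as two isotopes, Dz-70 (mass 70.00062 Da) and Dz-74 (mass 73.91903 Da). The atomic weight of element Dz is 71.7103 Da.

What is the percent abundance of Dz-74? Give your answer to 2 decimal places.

43.63%

Writing the weighted mean with unknown fraction x of Dz-70:
70.00062·x + 73.91903·(1 − x) = 71.7103
(70.00062 − 73.91903)·x = 71.7103 − 73.91903
x = -2.20873 / -3.91841 = 0.56368 → 56.37% Dz-70, 43.63% Dz-74.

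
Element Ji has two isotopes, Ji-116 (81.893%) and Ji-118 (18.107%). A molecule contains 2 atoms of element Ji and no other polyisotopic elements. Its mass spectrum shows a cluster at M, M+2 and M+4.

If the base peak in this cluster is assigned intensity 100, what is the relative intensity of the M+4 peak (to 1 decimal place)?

4.9

Term probabilities: M 0.6706, M+2 0.2966, M+4 0.0328. Base peak = M.
P(M) = C(2,0) × 0.81893^2 × 0.18107^0 = 1 × 0.67064634 × 1.0000 = 0.670646 (base)
P(M+4) = C(2,2) × 0.81893^0 × 0.18107^2 = 1 × 1.0000 × 0.03278634 = 0.032786
Relative intensity = 0.032786 / 0.670646 × 100 = 4.9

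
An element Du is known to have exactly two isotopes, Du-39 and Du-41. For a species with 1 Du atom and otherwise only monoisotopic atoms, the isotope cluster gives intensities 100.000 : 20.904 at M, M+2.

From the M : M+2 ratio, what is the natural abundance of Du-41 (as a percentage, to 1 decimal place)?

Let p = fractional abundance of Du-39. I(M+2)/I(M) = [C(1,1)·p^0·(1−p)] / p^1 = 1·(1−p)/p = 20.904/100.000 = 0.2090
(1−p)/p = 0.2090/1 = 0.2090  ⇒  p = 1/(1 + 0.2090) = 0.8271
Du-39: 82.7%, Du-41: 17.3%.

17.3%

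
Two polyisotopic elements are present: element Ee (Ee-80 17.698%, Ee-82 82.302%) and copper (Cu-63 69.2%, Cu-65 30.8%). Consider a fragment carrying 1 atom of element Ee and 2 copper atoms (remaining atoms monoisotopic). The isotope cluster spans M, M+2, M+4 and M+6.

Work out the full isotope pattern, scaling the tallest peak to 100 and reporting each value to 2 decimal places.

Element Ee pattern (n=1): 0.17698 : 0.82302
Copper pattern (n=2): 0.478864 : 0.426272 : 0.094864
Convolve the two distributions (both contribute in 2-u steps):
  M: 0.17698×0.478864 = 0.084749
  M+2: 0.17698×0.426272 + 0.82302×0.478864 = 0.469556
  M+4: 0.17698×0.094864 + 0.82302×0.426272 = 0.367619
  M+6: 0.82302×0.094864 = 0.078075
Scale to base peak (0.469556) = 100: 18.05 : 100.00 : 78.29 : 16.63

18.05 : 100.00 : 78.29 : 16.63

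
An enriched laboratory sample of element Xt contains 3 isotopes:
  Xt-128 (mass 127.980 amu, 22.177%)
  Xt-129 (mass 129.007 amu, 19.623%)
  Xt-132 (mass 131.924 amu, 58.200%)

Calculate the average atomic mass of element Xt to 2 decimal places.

Weight each isotope mass by its fractional abundance: 0.22177 × 127.980 + 0.19623 × 129.007 + 0.58200 × 131.924
= 28.3821 + 25.3150 + 76.7798 = 130.4769 amu

130.48 amu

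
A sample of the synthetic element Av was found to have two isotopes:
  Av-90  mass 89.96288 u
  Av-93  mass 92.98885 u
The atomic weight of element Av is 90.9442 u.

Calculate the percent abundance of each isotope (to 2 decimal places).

Av-90: 67.57%, Av-93: 32.43%

Let x be the fractional abundance of Av-90; then Av-93 has abundance 1 − x.
89.96288·x + 92.98885·(1 − x) = 90.9442
(89.96288 − 92.98885)·x = 90.9442 − 92.98885
x = -2.04465 / -3.02597 = 0.67570 → 67.57% Av-90, 32.43% Av-93.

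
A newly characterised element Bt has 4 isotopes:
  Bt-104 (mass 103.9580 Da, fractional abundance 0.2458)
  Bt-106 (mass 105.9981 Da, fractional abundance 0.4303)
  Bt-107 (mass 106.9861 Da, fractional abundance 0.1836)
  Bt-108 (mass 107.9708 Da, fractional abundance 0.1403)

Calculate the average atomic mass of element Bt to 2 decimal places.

105.95 Da

Average mass = Σ (abundance × isotope mass) = 0.2458 × 103.9580 + 0.4303 × 105.9981 + 0.1836 × 106.9861 + 0.1403 × 107.9708
= 25.55288 + 45.61098 + 19.64265 + 15.14830 = 105.95481 Da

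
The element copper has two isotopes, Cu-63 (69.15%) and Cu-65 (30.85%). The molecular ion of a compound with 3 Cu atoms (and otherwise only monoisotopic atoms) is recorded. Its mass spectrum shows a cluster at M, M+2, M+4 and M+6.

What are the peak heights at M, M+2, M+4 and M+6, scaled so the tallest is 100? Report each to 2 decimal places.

74.72 : 100.00 : 44.61 : 6.63

Expanding (0.6915 + 0.3085)^3:
P(M) = 0.6915^3 = 0.330656
P(M+2) = 3 × 0.6915^2 × 0.3085^1 = 0.442548
P(M+4) = 3 × 0.6915^1 × 0.3085^2 = 0.197435
P(M+6) = 0.3085^3 = 0.029361
The M+2 peak is largest (0.442548); scaling to 100 gives 74.72 : 100.00 : 44.61 : 6.63.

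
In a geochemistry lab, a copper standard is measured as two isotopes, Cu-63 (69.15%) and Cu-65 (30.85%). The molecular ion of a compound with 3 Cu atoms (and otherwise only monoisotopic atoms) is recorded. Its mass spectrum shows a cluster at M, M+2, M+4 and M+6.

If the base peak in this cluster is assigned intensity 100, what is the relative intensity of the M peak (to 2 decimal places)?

Binomial terms of (0.6915 + 0.3085)^3: M 0.3307, M+2 0.4425, M+4 0.1974, M+6 0.0294 → M+2 is the base peak.
P(M+2) = C(3,1) × 0.6915^2 × 0.3085^1 = 3 × 0.47817225 × 0.3085 = 0.442548 (base)
P(M) = C(3,0) × 0.6915^3 × 0.3085^0 = 1 × 0.33065611 × 1.0000 = 0.330656
Relative intensity = 0.330656 / 0.442548 × 100 = 74.72

74.72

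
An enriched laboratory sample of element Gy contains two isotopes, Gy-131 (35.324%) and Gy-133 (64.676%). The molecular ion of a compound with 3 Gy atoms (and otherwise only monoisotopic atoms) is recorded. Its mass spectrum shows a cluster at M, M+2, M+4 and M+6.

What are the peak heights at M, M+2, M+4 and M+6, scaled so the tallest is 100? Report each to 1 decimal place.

9.9 : 54.6 : 100.0 : 61.0

Each Gy atom is independently Gy-131 (p = 0.35324) or Gy-133 (q = 0.64676); the cluster is the binomial expansion (p + q)^3.
P(M) = 0.35324^3 = 0.044077
P(M+2) = 3 × 0.35324^2 × 0.64676^1 = 0.242105
P(M+4) = 3 × 0.35324^1 × 0.64676^2 = 0.443279
P(M+6) = 0.64676^3 = 0.270539
The M+4 peak is largest (0.443279); scaling to 100 gives 9.9 : 54.6 : 100.0 : 61.0.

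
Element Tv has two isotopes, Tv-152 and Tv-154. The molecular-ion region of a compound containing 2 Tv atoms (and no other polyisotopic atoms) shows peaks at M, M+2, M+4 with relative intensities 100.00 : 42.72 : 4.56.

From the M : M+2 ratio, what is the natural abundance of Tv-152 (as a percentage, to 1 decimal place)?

82.4%

Let p = fractional abundance of Tv-152. I(M+2)/I(M) = [C(2,1)·p^1·(1−p)] / p^2 = 2·(1−p)/p = 42.72/100.00 = 0.4272
(1−p)/p = 0.4272/2 = 0.2136  ⇒  p = 1/(1 + 0.2136) = 0.8240
Tv-152: 82.4%, Tv-154: 17.6%.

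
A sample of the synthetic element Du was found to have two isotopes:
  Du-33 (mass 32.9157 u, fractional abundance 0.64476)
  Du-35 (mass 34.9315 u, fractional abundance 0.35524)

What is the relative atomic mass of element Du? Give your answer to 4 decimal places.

Average mass = Σ (abundance × isotope mass) = 0.64476 × 32.9157 + 0.35524 × 34.9315
= 21.22273 + 12.40907 = 33.63180 u

33.6318 u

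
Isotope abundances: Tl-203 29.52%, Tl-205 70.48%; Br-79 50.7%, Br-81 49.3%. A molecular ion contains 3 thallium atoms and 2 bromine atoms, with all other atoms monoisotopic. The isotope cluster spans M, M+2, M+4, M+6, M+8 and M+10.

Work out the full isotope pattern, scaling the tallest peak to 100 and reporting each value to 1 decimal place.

Thallium pattern (n=3): 0.02572463 : 0.18425524 : 0.43991564 : 0.35010449
Bromine pattern (n=2): 0.257049 : 0.499902 : 0.243049
Convolve the two distributions (both contribute in 2-u steps):
  M: 0.02572463×0.257049 = 0.006612
  M+2: 0.02572463×0.499902 + 0.18425524×0.257049 = 0.060222
  M+4: 0.02572463×0.243049 + 0.18425524×0.499902 + 0.43991564×0.257049 = 0.211442
  M+6: 0.18425524×0.243049 + 0.43991564×0.499902 + 0.35010449×0.257049 = 0.354692
  M+8: 0.43991564×0.243049 + 0.35010449×0.499902 = 0.281939
  M+10: 0.35010449×0.243049 = 0.085093
Scale to base peak (0.354692) = 100: 1.9 : 17.0 : 59.6 : 100.0 : 79.5 : 24.0

1.9 : 17.0 : 59.6 : 100.0 : 79.5 : 24.0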